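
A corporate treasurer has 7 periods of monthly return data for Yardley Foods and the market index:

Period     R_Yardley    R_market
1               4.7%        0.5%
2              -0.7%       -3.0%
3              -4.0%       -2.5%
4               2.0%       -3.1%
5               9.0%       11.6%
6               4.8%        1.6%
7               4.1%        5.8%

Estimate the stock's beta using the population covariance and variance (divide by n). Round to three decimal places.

0.632

Mean R_i = (4.7 − 0.7 − 4.0 + 2.0 + 9.0 + 4.8 + 4.1) / 7 = 2.8429%
Mean R_m = (0.5 − 3.0 − 2.5 − 3.1 + 11.6 + 1.6 + 5.8) / 7 = 1.5571%
Σ(R_i − R̄_i)(R_m − R̄_m) = 113.1229  ⇒  Cov = 113.1229 / 7 = 16.1604
Σ(R_m − R̄_m)² = 178.8971  ⇒  Var(R_m) = 178.8971 / 7 = 25.5567
β = Cov / Var(R_m) = 16.1604 / 25.5567 = 0.6323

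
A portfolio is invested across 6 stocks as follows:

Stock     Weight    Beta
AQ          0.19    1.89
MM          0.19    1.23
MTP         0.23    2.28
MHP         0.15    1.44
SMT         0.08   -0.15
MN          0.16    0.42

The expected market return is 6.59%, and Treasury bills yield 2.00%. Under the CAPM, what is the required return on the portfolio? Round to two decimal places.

8.37%

β_P = Σ w_i β_i = 0.19×1.89 + 0.19×1.23 + 0.23×2.28 + 0.15×1.44 + 0.08×-0.15 + 0.16×0.42 = 1.3884
MRP = 6.59% − 2.00% = 4.59%
E(R_P) = R_f + β_P × MRP = 2.00% + 1.3884 × 4.59% = 8.37%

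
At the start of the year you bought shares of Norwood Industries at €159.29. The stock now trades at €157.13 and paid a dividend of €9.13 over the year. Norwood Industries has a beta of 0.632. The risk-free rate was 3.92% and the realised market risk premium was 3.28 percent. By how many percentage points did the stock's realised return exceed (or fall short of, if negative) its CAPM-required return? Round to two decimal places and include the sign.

Realised HPR = (P1 + D1 − P0) / P0 = (157.13 + 9.13 − 159.29) / 159.29 = 6.97 / 159.29 = 4.3757%
CAPM required = R_f + β·MRP = 3.92% + 0.632 × 3.28% = 5.99296%
α = realised − required = 4.3757% − 5.99296% = -1.62%

-1.62%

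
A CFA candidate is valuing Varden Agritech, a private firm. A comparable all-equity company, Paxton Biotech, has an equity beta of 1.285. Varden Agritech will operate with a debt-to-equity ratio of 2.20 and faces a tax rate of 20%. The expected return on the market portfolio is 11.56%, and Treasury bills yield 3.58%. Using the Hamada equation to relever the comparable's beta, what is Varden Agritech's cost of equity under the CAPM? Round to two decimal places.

β_L = β_U × [1 + (1 − t)(D/E)] = 1.285 × [1 + (1 − 0.20) × 2.20]
    = 1.285 × [1 + 0.80 × 2.20] = 1.285 × 2.7600 = 3.5466
MRP = 11.56% − 3.58% = 7.98%
E(R) = R_f + β_L × MRP = 3.58% + 3.5466 × 7.98% = 31.88%

31.88%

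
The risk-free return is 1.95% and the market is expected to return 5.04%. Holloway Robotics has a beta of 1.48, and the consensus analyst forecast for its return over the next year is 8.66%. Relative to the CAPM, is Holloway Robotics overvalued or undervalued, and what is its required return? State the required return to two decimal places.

Undervalued; required return 6.52%

MRP = 5.04% − 1.95% = 3.09%
Required return = R_f + β·MRP = 1.95% + 1.48 × 3.09% = 6.52%
Forecast 8.66% > required 6.52% → the stock plots above the SML → undervalued.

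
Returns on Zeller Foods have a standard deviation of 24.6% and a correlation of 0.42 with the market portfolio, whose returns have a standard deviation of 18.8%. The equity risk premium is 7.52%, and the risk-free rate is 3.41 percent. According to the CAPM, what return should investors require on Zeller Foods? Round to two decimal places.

β = ρ × σ_i / σ_m = 0.42 × 24.6% / 18.8% = 0.5496
E(R) = 3.41% + 0.5496 × 7.52% = 7.54%

7.54%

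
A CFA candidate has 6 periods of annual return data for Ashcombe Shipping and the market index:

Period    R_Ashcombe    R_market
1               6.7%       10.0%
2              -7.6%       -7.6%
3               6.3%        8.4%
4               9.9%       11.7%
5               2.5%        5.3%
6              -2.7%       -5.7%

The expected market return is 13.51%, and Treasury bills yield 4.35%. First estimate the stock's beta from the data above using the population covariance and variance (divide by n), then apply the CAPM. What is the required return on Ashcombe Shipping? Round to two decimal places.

Mean R_i = (6.7 − 7.6 + 6.3 + 9.9 + 2.5 − 2.7) / 6 = 2.5167%
Mean R_m = (10.0 − 7.6 + 8.4 + 11.7 + 5.3 − 5.7) / 6 = 3.6833%
Σ(R_i − R̄_i)(R_m − R̄_m) = 266.5317  ⇒  Cov = 266.5317 / 6 = 44.4220
Σ(R_m − R̄_m)² = 344.3883  ⇒  Var(R_m) = 344.3883 / 6 = 57.3981
β = Cov / Var(R_m) = 44.4220 / 57.3981 = 0.7739
MRP = 13.51% − 4.35% = 9.16%
E(R) = R_f + β × MRP = 4.35% + 0.7739 × 9.16% = 11.44%

11.44%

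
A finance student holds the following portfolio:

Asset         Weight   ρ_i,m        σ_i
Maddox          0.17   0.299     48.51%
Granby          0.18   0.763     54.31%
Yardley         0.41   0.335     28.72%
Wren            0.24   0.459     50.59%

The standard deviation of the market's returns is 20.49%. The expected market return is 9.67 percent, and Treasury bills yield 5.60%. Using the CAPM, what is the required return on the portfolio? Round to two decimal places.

β_Maddox = 0.299 × 48.51% / 20.49% = 0.7079
β_Granby = 0.763 × 54.31% / 20.49% = 2.0224
β_Yardley = 0.335 × 28.72% / 20.49% = 0.4696
β_Wren = 0.459 × 50.59% / 20.49% = 1.1333
β_P = Σ w_i β_i = 0.17×0.7079 + 0.18×2.0224 + 0.41×0.4696 + 0.24×1.1333 = 0.9489
MRP = 9.67% − 5.60% = 4.07%
E(R_P) = R_f + β_P × MRP = 5.60% + 0.9489 × 4.07% = 9.46%

9.46%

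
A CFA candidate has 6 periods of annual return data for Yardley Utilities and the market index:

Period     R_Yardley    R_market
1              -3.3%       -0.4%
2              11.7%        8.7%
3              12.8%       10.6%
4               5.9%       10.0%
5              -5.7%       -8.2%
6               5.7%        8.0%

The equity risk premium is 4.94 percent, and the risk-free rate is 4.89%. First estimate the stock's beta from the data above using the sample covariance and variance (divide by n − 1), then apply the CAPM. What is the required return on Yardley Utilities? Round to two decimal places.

Mean R_i = (-3.3 + 11.7 + 12.8 + 5.9 − 5.7 + 5.7) / 6 = 4.5167%
Mean R_m = (-0.4 + 8.7 + 10.6 + 10.0 − 8.2 + 8.0) / 6 = 4.7833%
Σ(R_i − R̄_i)(R_m − R̄_m) = 260.5017  ⇒  Cov = 260.5017 / 5 = 52.1003
Σ(R_m − R̄_m)² = 282.1683  ⇒  Var(R_m) = 282.1683 / 5 = 56.4337
β = Cov / Var(R_m) = 52.1003 / 56.4337 = 0.9232
E(R) = R_f + β × MRP = 4.89% + 0.9232 × 4.94% = 9.45%

9.45%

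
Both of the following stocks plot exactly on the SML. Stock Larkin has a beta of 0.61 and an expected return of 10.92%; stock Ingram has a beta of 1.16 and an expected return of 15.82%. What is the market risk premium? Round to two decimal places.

Both satisfy E(R) = R_f + β·MRP, so the slope of the SML is
MRP = (15.82% − 10.92%) / (1.16 − 0.61) = 4.90% / 0.55 = 8.9091%

8.91%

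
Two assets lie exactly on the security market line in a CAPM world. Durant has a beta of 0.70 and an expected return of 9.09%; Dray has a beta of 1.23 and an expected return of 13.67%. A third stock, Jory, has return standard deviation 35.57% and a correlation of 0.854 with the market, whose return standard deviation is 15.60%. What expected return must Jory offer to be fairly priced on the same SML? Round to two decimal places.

19.87%

MRP = (13.67% − 9.09%) / (1.23 − 0.70) = 8.6415%
R_f = 9.09% − 0.70 × 8.6415% = 3.0410%
β_Jory = ρ·σ_i/σ_m = 0.854 × 35.57 / 15.60 = 1.9472
E(R_Jory) = R_f + β × MRP = 3.0410% + 1.9472 × 8.6415% = 19.87%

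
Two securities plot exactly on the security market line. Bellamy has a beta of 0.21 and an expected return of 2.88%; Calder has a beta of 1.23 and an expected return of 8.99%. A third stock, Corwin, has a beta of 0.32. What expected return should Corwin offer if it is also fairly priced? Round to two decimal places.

MRP (SML slope) = (8.99% − 2.88%) / (1.23 − 0.21) = 6.11% / 1.02 = 5.9902%
R_f (intercept) = 2.88% − 0.21 × 5.9902% = 1.6221%
E(R_Corwin) = R_f + β × MRP = 1.6221% + 0.32 × 5.9902% = 3.54%

3.54%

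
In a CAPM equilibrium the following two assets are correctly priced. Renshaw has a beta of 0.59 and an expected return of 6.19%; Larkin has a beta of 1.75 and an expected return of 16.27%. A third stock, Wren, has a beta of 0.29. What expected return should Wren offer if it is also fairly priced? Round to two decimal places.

3.58%

MRP (SML slope) = (16.27% − 6.19%) / (1.75 − 0.59) = 10.08% / 1.16 = 8.6897%
R_f (intercept) = 6.19% − 0.59 × 8.6897% = 1.0631%
E(R_Wren) = R_f + β × MRP = 1.0631% + 0.29 × 8.6897% = 3.58%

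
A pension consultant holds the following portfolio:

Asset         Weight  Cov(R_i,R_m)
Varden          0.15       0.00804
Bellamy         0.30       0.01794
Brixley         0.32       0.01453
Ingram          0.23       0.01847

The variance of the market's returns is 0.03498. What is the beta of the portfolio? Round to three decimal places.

0.443

β_Varden = 0.00804 / 0.03498 = 0.2298
β_Bellamy = 0.01794 / 0.03498 = 0.5129
β_Brixley = 0.01453 / 0.03498 = 0.4154
β_Ingram = 0.01847 / 0.03498 = 0.5280
β_P = Σ w_i β_i = 0.15×0.2298 + 0.30×0.5129 + 0.32×0.4154 + 0.23×0.5280 = 0.4427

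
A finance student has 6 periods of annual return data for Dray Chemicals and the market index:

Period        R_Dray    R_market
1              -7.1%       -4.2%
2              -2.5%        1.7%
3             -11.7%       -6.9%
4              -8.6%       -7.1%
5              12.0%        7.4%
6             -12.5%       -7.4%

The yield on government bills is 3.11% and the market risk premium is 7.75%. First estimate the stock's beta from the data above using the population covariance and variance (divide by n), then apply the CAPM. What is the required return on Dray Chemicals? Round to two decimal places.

14.35%

Mean R_i = (-7.1 − 2.5 − 11.7 − 8.6 + 12.0 − 12.5) / 6 = -5.0667%
Mean R_m = (-4.2 + 1.7 − 6.9 − 7.1 + 7.4 − 7.4) / 6 = -2.7500%
Σ(R_i − R̄_i)(R_m − R̄_m) = 265.0600  ⇒  Cov = 265.0600 / 6 = 44.1767
Σ(R_m − R̄_m)² = 182.6950  ⇒  Var(R_m) = 182.6950 / 6 = 30.4492
β = Cov / Var(R_m) = 44.1767 / 30.4492 = 1.4508
E(R) = R_f + β × MRP = 3.11% + 1.4508 × 7.75% = 14.35%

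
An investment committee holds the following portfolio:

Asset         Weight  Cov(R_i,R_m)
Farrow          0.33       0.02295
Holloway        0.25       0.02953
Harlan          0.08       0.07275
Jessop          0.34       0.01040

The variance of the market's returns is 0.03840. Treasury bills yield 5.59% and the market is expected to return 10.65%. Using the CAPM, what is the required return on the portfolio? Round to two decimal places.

β_Farrow = 0.02295 / 0.03840 = 0.5977
β_Holloway = 0.02953 / 0.03840 = 0.7690
β_Harlan = 0.07275 / 0.03840 = 1.8945
β_Jessop = 0.01040 / 0.03840 = 0.2708
β_P = Σ w_i β_i = 0.33×0.5977 + 0.25×0.7690 + 0.08×1.8945 + 0.34×0.2708 = 0.6331
MRP = 10.65% − 5.59% = 5.06%
E(R_P) = R_f + β_P × MRP = 5.59% + 0.6331 × 5.06% = 8.79%

8.79%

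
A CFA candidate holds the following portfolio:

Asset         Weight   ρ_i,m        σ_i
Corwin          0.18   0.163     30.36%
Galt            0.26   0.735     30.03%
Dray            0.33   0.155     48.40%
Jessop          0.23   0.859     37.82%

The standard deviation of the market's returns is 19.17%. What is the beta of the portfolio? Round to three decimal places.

β_Corwin = 0.163 × 30.36% / 19.17% = 0.2581
β_Galt = 0.735 × 30.03% / 19.17% = 1.1514
β_Dray = 0.155 × 48.40% / 19.17% = 0.3913
β_Jessop = 0.859 × 37.82% / 19.17% = 1.6947
β_P = Σ w_i β_i = 0.18×0.2581 + 0.26×1.1514 + 0.33×0.3913 + 0.23×1.6947 = 0.8647

0.865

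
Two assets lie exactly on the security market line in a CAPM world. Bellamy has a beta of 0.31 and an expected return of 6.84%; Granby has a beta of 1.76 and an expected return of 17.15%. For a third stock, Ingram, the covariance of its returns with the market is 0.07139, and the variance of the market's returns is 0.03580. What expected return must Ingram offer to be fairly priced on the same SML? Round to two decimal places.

MRP = (17.15% − 6.84%) / (1.76 − 0.31) = 7.1103%
R_f = 6.84% − 0.31 × 7.1103% = 4.6358%
β_Ingram = Cov / Var(R_m) = 0.07139 / 0.03580 = 1.9941
E(R_Ingram) = R_f + β × MRP = 4.6358% + 1.9941 × 7.1103% = 18.81%

18.81%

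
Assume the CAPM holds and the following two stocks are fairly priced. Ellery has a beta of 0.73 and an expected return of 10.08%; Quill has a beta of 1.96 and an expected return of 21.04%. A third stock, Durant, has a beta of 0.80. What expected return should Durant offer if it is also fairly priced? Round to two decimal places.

10.70%

MRP (SML slope) = (21.04% − 10.08%) / (1.96 − 0.73) = 10.96% / 1.23 = 8.9106%
R_f (intercept) = 10.08% − 0.73 × 8.9106% = 3.5753%
E(R_Durant) = R_f + β × MRP = 3.5753% + 0.80 × 8.9106% = 10.70%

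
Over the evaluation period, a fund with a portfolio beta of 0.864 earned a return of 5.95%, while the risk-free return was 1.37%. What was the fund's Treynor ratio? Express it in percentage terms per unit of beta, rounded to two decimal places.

5.30%

Treynor = (R_P − R_f) / β_P = (5.95% − 1.37%) / 0.8640 = 4.58% / 0.8640 = 5.30%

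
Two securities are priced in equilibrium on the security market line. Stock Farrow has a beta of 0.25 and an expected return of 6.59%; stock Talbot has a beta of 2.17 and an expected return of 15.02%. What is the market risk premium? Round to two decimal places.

4.39%

Both satisfy E(R) = R_f + β·MRP, so the slope of the SML is
MRP = (15.02% − 6.59%) / (2.17 − 0.25) = 8.43% / 1.92 = 4.3906%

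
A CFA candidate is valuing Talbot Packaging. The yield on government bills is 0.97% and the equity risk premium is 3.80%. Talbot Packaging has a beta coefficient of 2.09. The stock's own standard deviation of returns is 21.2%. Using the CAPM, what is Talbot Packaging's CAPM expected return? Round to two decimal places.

E(R) = R_f + β × MRP = 0.97% + 2.09 × 3.80% = 8.91%

8.91%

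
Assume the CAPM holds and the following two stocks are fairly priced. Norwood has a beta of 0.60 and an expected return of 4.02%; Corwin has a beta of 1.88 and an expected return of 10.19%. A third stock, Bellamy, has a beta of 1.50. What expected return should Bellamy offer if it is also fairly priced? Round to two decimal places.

MRP (SML slope) = (10.19% − 4.02%) / (1.88 − 0.60) = 6.17% / 1.28 = 4.8203%
R_f (intercept) = 4.02% − 0.60 × 4.8203% = 1.1278%
E(R_Bellamy) = R_f + β × MRP = 1.1278% + 1.50 × 4.8203% = 8.36%

8.36%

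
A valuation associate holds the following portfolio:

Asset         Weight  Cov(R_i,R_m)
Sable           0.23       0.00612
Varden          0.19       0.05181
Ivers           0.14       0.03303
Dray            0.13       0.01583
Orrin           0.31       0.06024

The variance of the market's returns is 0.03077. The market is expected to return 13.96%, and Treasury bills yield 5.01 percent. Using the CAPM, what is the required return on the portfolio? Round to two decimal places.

15.66%

β_Sable = 0.00612 / 0.03077 = 0.1989
β_Varden = 0.05181 / 0.03077 = 1.6838
β_Ivers = 0.03303 / 0.03077 = 1.0734
β_Dray = 0.01583 / 0.03077 = 0.5145
β_Orrin = 0.06024 / 0.03077 = 1.9578
β_P = Σ w_i β_i = 0.23×0.1989 + 0.19×1.6838 + 0.14×1.0734 + 0.13×0.5145 + 0.31×1.9578 = 1.1897
MRP = 13.96% − 5.01% = 8.95%
E(R_P) = R_f + β_P × MRP = 5.01% + 1.1897 × 8.95% = 15.66%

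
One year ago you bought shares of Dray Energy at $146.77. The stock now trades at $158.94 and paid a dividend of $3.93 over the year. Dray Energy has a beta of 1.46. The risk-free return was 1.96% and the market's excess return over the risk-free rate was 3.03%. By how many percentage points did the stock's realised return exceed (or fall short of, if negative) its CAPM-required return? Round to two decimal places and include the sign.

+4.59%

Realised HPR = (P1 + D1 − P0) / P0 = (158.94 + 3.93 − 146.77) / 146.77 = 16.10 / 146.77 = 10.9695%
CAPM required = R_f + β·MRP = 1.96% + 1.46 × 3.03% = 6.3838%
α = realised − required = 10.9695% − 6.3838% = +4.59%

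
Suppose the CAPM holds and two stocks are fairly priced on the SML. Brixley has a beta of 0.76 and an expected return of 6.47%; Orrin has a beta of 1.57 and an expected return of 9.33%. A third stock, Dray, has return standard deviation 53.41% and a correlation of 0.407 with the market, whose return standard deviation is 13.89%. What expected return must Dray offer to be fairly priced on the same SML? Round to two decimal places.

MRP = (9.33% − 6.47%) / (1.57 − 0.76) = 3.5309%
R_f = 6.47% − 0.76 × 3.5309% = 3.7865%
β_Dray = ρ·σ_i/σ_m = 0.407 × 53.41 / 13.89 = 1.5650
E(R_Dray) = R_f + β × MRP = 3.7865% + 1.5650 × 3.5309% = 9.31%

9.31%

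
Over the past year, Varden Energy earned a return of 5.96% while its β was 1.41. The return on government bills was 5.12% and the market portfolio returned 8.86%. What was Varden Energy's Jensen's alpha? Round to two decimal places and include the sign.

Market excess return = 8.86% − 5.12% = 3.74%
CAPM benchmark = R_f + β(R_m − R_f) = 5.12% + 1.41 × 3.74% = 10.3934%
α = actual − benchmark = 5.96% − 10.3934% = -4.43%

-4.43%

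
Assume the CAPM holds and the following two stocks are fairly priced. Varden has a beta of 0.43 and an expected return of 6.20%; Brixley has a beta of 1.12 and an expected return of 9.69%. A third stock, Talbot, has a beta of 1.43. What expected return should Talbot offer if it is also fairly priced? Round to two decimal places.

MRP (SML slope) = (9.69% − 6.20%) / (1.12 − 0.43) = 3.49% / 0.69 = 5.0580%
R_f (intercept) = 6.20% − 0.43 × 5.0580% = 4.0251%
E(R_Talbot) = R_f + β × MRP = 4.0251% + 1.43 × 5.0580% = 11.26%

11.26%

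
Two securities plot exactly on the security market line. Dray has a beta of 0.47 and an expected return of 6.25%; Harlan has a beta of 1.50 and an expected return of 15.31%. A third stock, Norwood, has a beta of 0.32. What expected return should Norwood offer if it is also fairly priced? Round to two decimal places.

4.93%

MRP (SML slope) = (15.31% − 6.25%) / (1.50 − 0.47) = 9.06% / 1.03 = 8.7961%
R_f (intercept) = 6.25% − 0.47 × 8.7961% = 2.1158%
E(R_Norwood) = R_f + β × MRP = 2.1158% + 0.32 × 8.7961% = 4.93%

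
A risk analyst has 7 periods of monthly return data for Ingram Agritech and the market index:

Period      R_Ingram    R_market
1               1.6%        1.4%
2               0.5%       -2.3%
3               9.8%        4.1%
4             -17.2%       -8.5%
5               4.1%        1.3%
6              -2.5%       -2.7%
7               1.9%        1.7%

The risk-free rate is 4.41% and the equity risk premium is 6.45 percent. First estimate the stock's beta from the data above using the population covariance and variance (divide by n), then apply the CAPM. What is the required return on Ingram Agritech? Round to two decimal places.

Mean R_i = (1.6 + 0.5 + 9.8 − 17.2 + 4.1 − 2.5 + 1.9) / 7 = -0.2571%
Mean R_m = (1.4 − 2.3 + 4.1 − 8.5 + 1.3 − 2.7 + 1.7) / 7 = -0.7143%
Σ(R_i − R̄_i)(R_m − R̄_m) = 201.4943  ⇒  Cov = 201.4943 / 7 = 28.7849
Σ(R_m − R̄_m)² = 104.6086  ⇒  Var(R_m) = 104.6086 / 7 = 14.9441
β = Cov / Var(R_m) = 28.7849 / 14.9441 = 1.9262
E(R) = R_f + β × MRP = 4.41% + 1.9262 × 6.45% = 16.83%

16.83%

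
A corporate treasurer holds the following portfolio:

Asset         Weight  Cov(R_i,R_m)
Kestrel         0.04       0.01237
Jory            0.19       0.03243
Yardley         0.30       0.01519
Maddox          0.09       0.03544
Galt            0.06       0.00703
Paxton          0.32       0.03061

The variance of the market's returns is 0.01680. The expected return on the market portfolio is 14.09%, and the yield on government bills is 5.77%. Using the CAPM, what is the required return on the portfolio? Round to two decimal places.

β_Kestrel = 0.01237 / 0.01680 = 0.7363
β_Jory = 0.03243 / 0.01680 = 1.9304
β_Yardley = 0.01519 / 0.01680 = 0.9042
β_Maddox = 0.03544 / 0.01680 = 2.1095
β_Galt = 0.00703 / 0.01680 = 0.4185
β_Paxton = 0.03061 / 0.01680 = 1.8220
β_P = Σ w_i β_i = 0.04×0.7363 + 0.19×1.9304 + 0.30×0.9042 + 0.09×2.1095 + 0.06×0.4185 + 0.32×1.8220 = 1.4655
MRP = 14.09% − 5.77% = 8.32%
E(R_P) = R_f + β_P × MRP = 5.77% + 1.4655 × 8.32% = 17.96%

17.96%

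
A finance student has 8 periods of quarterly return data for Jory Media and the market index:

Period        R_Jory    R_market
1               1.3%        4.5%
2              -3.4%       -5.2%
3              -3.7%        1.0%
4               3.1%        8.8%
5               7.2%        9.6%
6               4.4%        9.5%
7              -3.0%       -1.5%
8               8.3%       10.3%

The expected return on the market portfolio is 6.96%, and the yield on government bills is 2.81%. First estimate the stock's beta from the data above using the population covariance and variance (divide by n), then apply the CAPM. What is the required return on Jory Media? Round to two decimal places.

5.89%

Mean R_i = (1.3 − 3.4 − 3.7 + 3.1 + 7.2 + 4.4 − 3.0 + 8.3) / 8 = 1.7750%
Mean R_m = (4.5 − 5.2 + 1.0 + 8.8 + 9.6 + 9.5 − 1.5 + 10.3) / 8 = 4.6250%
Σ(R_i − R̄_i)(R_m − R̄_m) = 182.3450  ⇒  Cov = 182.3450 / 8 = 22.7931
Σ(R_m − R̄_m)² = 245.3550  ⇒  Var(R_m) = 245.3550 / 8 = 30.6694
β = Cov / Var(R_m) = 22.7931 / 30.6694 = 0.7432
MRP = 6.96% − 2.81% = 4.15%
E(R) = R_f + β × MRP = 2.81% + 0.7432 × 4.15% = 5.89%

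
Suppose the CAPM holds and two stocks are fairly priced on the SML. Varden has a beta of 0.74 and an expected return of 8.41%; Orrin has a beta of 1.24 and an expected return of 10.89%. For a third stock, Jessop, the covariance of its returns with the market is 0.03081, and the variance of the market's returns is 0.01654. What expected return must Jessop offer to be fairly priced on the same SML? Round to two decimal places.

MRP = (10.89% − 8.41%) / (1.24 − 0.74) = 4.9600%
R_f = 8.41% − 0.74 × 4.9600% = 4.7396%
β_Jessop = Cov / Var(R_m) = 0.03081 / 0.01654 = 1.8628
E(R_Jessop) = R_f + β × MRP = 4.7396% + 1.8628 × 4.9600% = 13.98%

13.98%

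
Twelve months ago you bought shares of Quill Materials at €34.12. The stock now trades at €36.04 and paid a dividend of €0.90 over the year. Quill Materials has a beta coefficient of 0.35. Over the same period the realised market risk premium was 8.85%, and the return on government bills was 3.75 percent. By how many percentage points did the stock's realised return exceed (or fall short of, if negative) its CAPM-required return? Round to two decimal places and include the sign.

Realised HPR = (P1 + D1 − P0) / P0 = (36.04 + 0.90 − 34.12) / 34.12 = 2.82 / 34.12 = 8.2649%
CAPM required = R_f + β·MRP = 3.75% + 0.35 × 8.85% = 6.8475%
α = realised − required = 8.2649% − 6.8475% = +1.42%

+1.42%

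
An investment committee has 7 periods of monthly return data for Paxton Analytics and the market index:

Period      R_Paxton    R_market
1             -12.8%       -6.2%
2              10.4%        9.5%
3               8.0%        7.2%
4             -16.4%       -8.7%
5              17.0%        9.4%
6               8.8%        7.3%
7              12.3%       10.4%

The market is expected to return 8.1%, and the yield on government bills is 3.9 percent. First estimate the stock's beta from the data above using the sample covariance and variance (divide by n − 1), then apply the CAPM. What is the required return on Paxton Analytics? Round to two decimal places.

10.61%

Mean R_i = (-12.8 + 10.4 + 8.0 − 16.4 + 17.0 + 8.8 + 12.3) / 7 = 3.9000%
Mean R_m = (-6.2 + 9.5 + 7.2 − 8.7 + 9.4 + 7.3 + 10.4) / 7 = 4.1286%
Σ(R_i − R̄_i)(R_m − R̄_m) = 617.6900  ⇒  Cov = 617.6900 / 6 = 102.9483
Σ(R_m − R̄_m)² = 386.7143  ⇒  Var(R_m) = 386.7143 / 6 = 64.4524
β = Cov / Var(R_m) = 102.9483 / 64.4524 = 1.5973
MRP = 8.1% − 3.9% = 4.20%
E(R) = R_f + β × MRP = 3.9% + 1.5973 × 4.2% = 10.61%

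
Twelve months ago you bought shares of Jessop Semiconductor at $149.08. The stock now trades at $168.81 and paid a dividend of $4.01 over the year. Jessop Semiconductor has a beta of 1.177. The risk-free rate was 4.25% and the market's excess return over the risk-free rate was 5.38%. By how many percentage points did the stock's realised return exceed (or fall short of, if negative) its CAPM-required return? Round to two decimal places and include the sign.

Realised HPR = (P1 + D1 − P0) / P0 = (168.81 + 4.01 − 149.08) / 149.08 = 23.74 / 149.08 = 15.9243%
CAPM required = R_f + β·MRP = 4.25% + 1.177 × 5.38% = 10.58226%
α = realised − required = 15.9243% − 10.58226% = +5.34%

+5.34%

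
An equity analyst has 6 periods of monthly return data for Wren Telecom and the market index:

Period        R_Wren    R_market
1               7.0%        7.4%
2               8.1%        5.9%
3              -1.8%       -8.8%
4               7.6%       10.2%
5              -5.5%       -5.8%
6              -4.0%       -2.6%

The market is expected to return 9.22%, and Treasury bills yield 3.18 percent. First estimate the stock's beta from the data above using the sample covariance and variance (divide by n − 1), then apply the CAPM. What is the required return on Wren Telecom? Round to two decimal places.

7.60%

Mean R_i = (7.0 + 8.1 − 1.8 + 7.6 − 5.5 − 4.0) / 6 = 1.9000%
Mean R_m = (7.4 + 5.9 − 8.8 + 10.2 − 5.8 − 2.6) / 6 = 1.0500%
Σ(R_i − R̄_i)(R_m − R̄_m) = 223.2800  ⇒  Cov = 223.2800 / 5 = 44.6560
Σ(R_m − R̄_m)² = 304.8350  ⇒  Var(R_m) = 304.8350 / 5 = 60.9670
β = Cov / Var(R_m) = 44.6560 / 60.9670 = 0.7325
MRP = 9.22% − 3.18% = 6.04%
E(R) = R_f + β × MRP = 3.18% + 0.7325 × 6.04% = 7.60%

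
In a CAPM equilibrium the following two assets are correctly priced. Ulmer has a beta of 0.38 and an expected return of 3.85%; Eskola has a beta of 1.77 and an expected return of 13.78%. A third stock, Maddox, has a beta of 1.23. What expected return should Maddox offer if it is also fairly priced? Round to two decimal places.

9.92%

MRP (SML slope) = (13.78% − 3.85%) / (1.77 − 0.38) = 9.93% / 1.39 = 7.1439%
R_f (intercept) = 3.85% − 0.38 × 7.1439% = 1.1353%
E(R_Maddox) = R_f + β × MRP = 1.1353% + 1.23 × 7.1439% = 9.92%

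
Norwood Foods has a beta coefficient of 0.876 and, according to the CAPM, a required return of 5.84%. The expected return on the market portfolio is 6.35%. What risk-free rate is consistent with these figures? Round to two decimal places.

2.24%

E(R) = R_f + β(E(R_m) − R_f) = R_f(1 − β) + β·E(R_m)
5.84% = R_f × (1 − 0.876) + 0.876 × 6.35%
5.84% = R_f × 0.124 + 5.56260%
R_f = (5.84% − 5.56260%) / 0.124 = 2.24%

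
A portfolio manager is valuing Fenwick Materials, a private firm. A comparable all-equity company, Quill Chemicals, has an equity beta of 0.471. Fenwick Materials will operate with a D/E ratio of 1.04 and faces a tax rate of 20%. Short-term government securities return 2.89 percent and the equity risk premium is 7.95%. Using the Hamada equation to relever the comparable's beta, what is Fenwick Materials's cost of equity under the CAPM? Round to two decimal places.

9.75%

β_L = β_U × [1 + (1 − t)(D/E)] = 0.471 × [1 + (1 − 0.20) × 1.04]
    = 0.471 × [1 + 0.80 × 1.04] = 0.471 × 1.8320 = 0.8629
E(R) = R_f + β_L × MRP = 2.89% + 0.8629 × 7.95% = 9.75%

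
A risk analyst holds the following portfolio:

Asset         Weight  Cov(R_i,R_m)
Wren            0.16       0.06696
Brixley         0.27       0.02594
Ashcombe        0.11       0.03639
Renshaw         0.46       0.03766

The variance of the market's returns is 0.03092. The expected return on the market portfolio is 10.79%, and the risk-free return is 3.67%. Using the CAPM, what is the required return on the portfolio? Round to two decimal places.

β_Wren = 0.06696 / 0.03092 = 2.1656
β_Brixley = 0.02594 / 0.03092 = 0.8389
β_Ashcombe = 0.03639 / 0.03092 = 1.1769
β_Renshaw = 0.03766 / 0.03092 = 1.2180
β_P = Σ w_i β_i = 0.16×2.1656 + 0.27×0.8389 + 0.11×1.1769 + 0.46×1.2180 = 1.2627
MRP = 10.79% − 3.67% = 7.12%
E(R_P) = R_f + β_P × MRP = 3.67% + 1.2627 × 7.12% = 12.66%

12.66%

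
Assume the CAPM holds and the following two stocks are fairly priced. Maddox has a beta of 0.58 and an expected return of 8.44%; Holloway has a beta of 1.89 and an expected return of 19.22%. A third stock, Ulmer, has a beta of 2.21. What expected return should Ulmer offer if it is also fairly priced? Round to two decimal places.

MRP (SML slope) = (19.22% − 8.44%) / (1.89 − 0.58) = 10.78% / 1.31 = 8.2290%
R_f (intercept) = 8.44% − 0.58 × 8.2290% = 3.6672%
E(R_Ulmer) = R_f + β × MRP = 3.6672% + 2.21 × 8.2290% = 21.85%

21.85%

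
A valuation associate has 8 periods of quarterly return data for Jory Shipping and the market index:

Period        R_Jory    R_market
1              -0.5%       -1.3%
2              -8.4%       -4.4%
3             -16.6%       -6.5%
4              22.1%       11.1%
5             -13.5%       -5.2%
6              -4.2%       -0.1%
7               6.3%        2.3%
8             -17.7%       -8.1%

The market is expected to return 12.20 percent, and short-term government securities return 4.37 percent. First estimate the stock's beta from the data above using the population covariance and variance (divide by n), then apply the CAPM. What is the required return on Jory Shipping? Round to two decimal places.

Mean R_i = (-0.5 − 8.4 − 16.6 + 22.1 − 13.5 − 4.2 + 6.3 − 17.7) / 8 = -4.0625%
Mean R_m = (-1.3 − 4.4 − 6.5 + 11.1 − 5.2 − 0.1 + 2.3 − 8.1) / 8 = -1.5250%
Σ(R_i − R̄_i)(R_m − R̄_m) = 569.7375  ⇒  Cov = 569.7375 / 8 = 71.2172
Σ(R_m − R̄_m)² = 265.8550  ⇒  Var(R_m) = 265.8550 / 8 = 33.2319
β = Cov / Var(R_m) = 71.2172 / 33.2319 = 2.1430
MRP = 12.20% − 4.37% = 7.83%
E(R) = R_f + β × MRP = 4.37% + 2.1430 × 7.83% = 21.15%

21.15%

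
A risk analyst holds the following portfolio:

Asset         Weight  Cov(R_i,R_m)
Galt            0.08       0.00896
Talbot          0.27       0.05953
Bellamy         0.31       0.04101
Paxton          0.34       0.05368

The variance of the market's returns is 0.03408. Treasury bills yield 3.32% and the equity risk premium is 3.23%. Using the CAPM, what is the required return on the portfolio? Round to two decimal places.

β_Galt = 0.00896 / 0.03408 = 0.2629
β_Talbot = 0.05953 / 0.03408 = 1.7468
β_Bellamy = 0.04101 / 0.03408 = 1.2033
β_Paxton = 0.05368 / 0.03408 = 1.5751
β_P = Σ w_i β_i = 0.08×0.2629 + 0.27×1.7468 + 0.31×1.2033 + 0.34×1.5751 = 1.4012
E(R_P) = R_f + β_P × MRP = 3.32% + 1.4012 × 3.23% = 7.85%

7.85%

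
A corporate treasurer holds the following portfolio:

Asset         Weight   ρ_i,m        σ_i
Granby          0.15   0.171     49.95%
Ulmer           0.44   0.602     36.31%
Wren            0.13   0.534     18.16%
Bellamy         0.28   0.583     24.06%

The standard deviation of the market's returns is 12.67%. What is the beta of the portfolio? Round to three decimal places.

1.270

β_Granby = 0.171 × 49.95% / 12.67% = 0.6741
β_Ulmer = 0.602 × 36.31% / 12.67% = 1.7252
β_Wren = 0.534 × 18.16% / 12.67% = 0.7654
β_Bellamy = 0.583 × 24.06% / 12.67% = 1.1071
β_P = Σ w_i β_i = 0.15×0.6741 + 0.44×1.7252 + 0.13×0.7654 + 0.28×1.1071 = 1.2697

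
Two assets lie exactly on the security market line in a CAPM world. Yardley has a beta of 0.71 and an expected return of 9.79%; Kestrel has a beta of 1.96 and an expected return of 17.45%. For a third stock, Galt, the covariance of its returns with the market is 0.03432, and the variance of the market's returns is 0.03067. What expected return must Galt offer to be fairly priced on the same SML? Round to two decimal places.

MRP = (17.45% − 9.79%) / (1.96 − 0.71) = 6.1280%
R_f = 9.79% − 0.71 × 6.1280% = 5.4391%
β_Galt = Cov / Var(R_m) = 0.03432 / 0.03067 = 1.1190
E(R_Galt) = R_f + β × MRP = 5.4391% + 1.1190 × 6.1280% = 12.30%

12.30%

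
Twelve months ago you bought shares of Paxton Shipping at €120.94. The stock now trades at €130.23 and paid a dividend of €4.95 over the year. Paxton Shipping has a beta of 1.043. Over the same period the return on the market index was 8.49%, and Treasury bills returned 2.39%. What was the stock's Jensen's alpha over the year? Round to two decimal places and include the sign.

+3.02%

Realised HPR = (P1 + D1 − P0) / P0 = (130.23 + 4.95 − 120.94) / 120.94 = 14.24 / 120.94 = 11.7744%
MRP = 8.49% − 2.39% = 6.10%
CAPM required = R_f + β·MRP = 2.39% + 1.043 × 6.10% = 8.75230%
α = realised − required = 11.7744% − 8.75230% = +3.02%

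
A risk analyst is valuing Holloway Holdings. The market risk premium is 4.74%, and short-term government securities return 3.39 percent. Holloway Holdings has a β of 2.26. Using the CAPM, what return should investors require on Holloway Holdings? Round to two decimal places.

E(R) = R_f + β × MRP = 3.39% + 2.26 × 4.74% = 14.10%

14.10%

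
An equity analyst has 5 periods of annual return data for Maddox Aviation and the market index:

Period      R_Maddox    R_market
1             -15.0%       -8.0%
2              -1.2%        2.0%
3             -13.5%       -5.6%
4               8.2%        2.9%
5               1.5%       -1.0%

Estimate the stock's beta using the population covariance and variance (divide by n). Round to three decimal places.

Mean R_i = (-15.0 − 1.2 − 13.5 + 8.2 + 1.5) / 5 = -4.0000%
Mean R_m = (-8.0 + 2.0 − 5.6 + 2.9 − 1.0) / 5 = -1.9400%
Σ(R_i − R̄_i)(R_m − R̄_m) = 176.6800  ⇒  Cov = 176.6800 / 5 = 35.3360
Σ(R_m − R̄_m)² = 89.9520  ⇒  Var(R_m) = 89.9520 / 5 = 17.9904
β = Cov / Var(R_m) = 35.3360 / 17.9904 = 1.9642

1.964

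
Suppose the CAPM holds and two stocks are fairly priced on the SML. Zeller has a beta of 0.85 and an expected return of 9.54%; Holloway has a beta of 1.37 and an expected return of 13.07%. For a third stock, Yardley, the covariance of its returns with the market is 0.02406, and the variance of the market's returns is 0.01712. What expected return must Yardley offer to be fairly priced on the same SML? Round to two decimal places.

13.31%

MRP = (13.07% − 9.54%) / (1.37 − 0.85) = 6.7885%
R_f = 9.54% − 0.85 × 6.7885% = 3.7698%
β_Yardley = Cov / Var(R_m) = 0.02406 / 0.01712 = 1.4054
E(R_Yardley) = R_f + β × MRP = 3.7698% + 1.4054 × 6.7885% = 13.31%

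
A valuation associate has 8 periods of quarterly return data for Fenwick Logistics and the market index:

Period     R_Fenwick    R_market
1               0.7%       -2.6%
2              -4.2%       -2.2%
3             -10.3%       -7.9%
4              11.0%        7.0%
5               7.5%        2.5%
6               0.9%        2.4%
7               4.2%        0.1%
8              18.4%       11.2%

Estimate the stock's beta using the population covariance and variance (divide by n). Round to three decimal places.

1.444

Mean R_i = (0.7 − 4.2 − 10.3 + 11.0 + 7.5 + 0.9 + 4.2 + 18.4) / 8 = 3.5250%
Mean R_m = (-2.6 − 2.2 − 7.9 + 7.0 + 2.5 + 2.4 + 0.1 + 11.2) / 8 = 1.3125%
Σ(R_i − R̄_i)(R_m − R̄_m) = 356.1875  ⇒  Cov = 356.1875 / 8 = 44.5234
Σ(R_m − R̄_m)² = 246.6888  ⇒  Var(R_m) = 246.6888 / 8 = 30.8361
β = Cov / Var(R_m) = 44.5234 / 30.8361 = 1.4439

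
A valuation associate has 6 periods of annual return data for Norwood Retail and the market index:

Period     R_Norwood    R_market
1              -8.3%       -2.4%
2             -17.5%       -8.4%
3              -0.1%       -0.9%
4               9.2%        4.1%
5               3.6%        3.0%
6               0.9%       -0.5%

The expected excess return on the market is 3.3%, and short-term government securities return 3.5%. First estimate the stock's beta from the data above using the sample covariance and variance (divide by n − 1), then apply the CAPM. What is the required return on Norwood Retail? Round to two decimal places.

Mean R_i = (-8.3 − 17.5 − 0.1 + 9.2 + 3.6 + 0.9) / 6 = -2.0333%
Mean R_m = (-2.4 − 8.4 − 0.9 + 4.1 + 3.0 − 0.5) / 6 = -0.8500%
Σ(R_i − R̄_i)(R_m − R̄_m) = 204.7100  ⇒  Cov = 204.7100 / 5 = 40.9420
Σ(R_m − R̄_m)² = 98.8550  ⇒  Var(R_m) = 98.8550 / 5 = 19.7710
β = Cov / Var(R_m) = 40.9420 / 19.7710 = 2.0708
E(R) = R_f + β × MRP = 3.5% + 2.0708 × 3.3% = 10.33%

10.33%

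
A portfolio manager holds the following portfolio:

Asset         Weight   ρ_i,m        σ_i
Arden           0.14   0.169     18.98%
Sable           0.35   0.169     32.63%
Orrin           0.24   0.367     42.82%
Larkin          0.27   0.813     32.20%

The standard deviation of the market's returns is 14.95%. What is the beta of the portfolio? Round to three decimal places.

β_Arden = 0.169 × 18.98% / 14.95% = 0.2146
β_Sable = 0.169 × 32.63% / 14.95% = 0.3689
β_Orrin = 0.367 × 42.82% / 14.95% = 1.0512
β_Larkin = 0.813 × 32.20% / 14.95% = 1.7511
β_P = Σ w_i β_i = 0.14×0.2146 + 0.35×0.3689 + 0.24×1.0512 + 0.27×1.7511 = 0.8842

0.884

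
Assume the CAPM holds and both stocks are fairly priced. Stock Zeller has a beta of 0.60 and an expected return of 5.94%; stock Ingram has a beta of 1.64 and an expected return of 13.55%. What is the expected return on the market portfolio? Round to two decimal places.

Both satisfy E(R) = R_f + β·MRP, so the slope of the SML is
MRP = (13.55% − 5.94%) / (1.64 − 0.60) = 7.61% / 1.04 = 7.3173%
R_f = E(R_Zeller) − β_Zeller·MRP = 5.94% − 0.60 × 7.3173% = 1.5496%
E(R_m) = R_f + MRP = 1.5496% + 7.3173% = 8.87%

8.87%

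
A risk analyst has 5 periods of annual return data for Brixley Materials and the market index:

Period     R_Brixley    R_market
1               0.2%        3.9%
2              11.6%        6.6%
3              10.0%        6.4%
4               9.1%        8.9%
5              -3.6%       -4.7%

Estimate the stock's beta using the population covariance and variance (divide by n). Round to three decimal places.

1.108

Mean R_i = (0.2 + 11.6 + 10.0 + 9.1 − 3.6) / 5 = 5.4600%
Mean R_m = (3.9 + 6.6 + 6.4 + 8.9 − 4.7) / 5 = 4.2200%
Σ(R_i − R̄_i)(R_m − R̄_m) = 124.0440  ⇒  Cov = 124.0440 / 5 = 24.8088
Σ(R_m − R̄_m)² = 111.9880  ⇒  Var(R_m) = 111.9880 / 5 = 22.3976
β = Cov / Var(R_m) = 24.8088 / 22.3976 = 1.1077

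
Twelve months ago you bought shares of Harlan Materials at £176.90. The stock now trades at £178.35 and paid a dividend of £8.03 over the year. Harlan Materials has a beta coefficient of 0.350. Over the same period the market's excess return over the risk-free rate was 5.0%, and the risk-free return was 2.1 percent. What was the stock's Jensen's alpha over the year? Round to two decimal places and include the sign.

+1.51%

Realised HPR = (P1 + D1 − P0) / P0 = (178.35 + 8.03 − 176.90) / 176.90 = 9.48 / 176.90 = 5.3590%
CAPM required = R_f + β·MRP = 2.1% + 0.350 × 5.0% = 3.8500%
α = realised − required = 5.3590% − 3.8500% = +1.51%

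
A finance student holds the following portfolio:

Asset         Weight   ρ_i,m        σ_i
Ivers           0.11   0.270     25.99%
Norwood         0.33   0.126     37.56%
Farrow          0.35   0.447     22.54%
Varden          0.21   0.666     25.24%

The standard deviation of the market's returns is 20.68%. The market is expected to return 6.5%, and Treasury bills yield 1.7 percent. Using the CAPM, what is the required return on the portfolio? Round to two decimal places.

β_Ivers = 0.270 × 25.99% / 20.68% = 0.3393
β_Norwood = 0.126 × 37.56% / 20.68% = 0.2288
β_Farrow = 0.447 × 22.54% / 20.68% = 0.4872
β_Varden = 0.666 × 25.24% / 20.68% = 0.8129
β_P = Σ w_i β_i = 0.11×0.3393 + 0.33×0.2288 + 0.35×0.4872 + 0.21×0.8129 = 0.4541
MRP = 6.5% − 1.7% = 4.80%
E(R_P) = R_f + β_P × MRP = 1.7% + 0.4541 × 4.8% = 3.88%

3.88%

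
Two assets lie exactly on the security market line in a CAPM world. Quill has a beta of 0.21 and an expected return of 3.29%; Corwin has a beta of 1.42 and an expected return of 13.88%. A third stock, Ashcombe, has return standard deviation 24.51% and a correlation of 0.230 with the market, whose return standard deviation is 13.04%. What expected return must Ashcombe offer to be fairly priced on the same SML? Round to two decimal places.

MRP = (13.88% − 3.29%) / (1.42 − 0.21) = 8.7521%
R_f = 3.29% − 0.21 × 8.7521% = 1.4521%
β_Ashcombe = ρ·σ_i/σ_m = 0.230 × 24.51 / 13.04 = 0.4323
E(R_Ashcombe) = R_f + β × MRP = 1.4521% + 0.4323 × 8.7521% = 5.24%

5.24%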